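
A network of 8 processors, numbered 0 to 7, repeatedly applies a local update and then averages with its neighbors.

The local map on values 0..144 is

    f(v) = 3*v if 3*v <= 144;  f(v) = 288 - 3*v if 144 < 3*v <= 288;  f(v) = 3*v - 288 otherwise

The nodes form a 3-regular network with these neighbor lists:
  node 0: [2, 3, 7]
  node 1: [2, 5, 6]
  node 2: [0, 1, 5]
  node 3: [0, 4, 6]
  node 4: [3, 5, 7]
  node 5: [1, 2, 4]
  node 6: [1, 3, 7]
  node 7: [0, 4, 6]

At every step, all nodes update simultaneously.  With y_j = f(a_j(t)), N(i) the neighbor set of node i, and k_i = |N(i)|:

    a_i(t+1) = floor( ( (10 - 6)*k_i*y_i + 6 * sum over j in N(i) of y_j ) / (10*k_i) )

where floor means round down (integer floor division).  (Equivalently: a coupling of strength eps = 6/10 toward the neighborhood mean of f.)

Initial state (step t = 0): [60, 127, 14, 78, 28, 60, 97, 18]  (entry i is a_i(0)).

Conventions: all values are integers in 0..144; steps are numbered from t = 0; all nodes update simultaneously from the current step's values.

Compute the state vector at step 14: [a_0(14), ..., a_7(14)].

Simulating step by step:
t=0: [60, 127, 14, 78, 28, 60, 97, 18]
t=1: [73, 67, 78, 60, 76, 87, 41, 60]
t=2: [81, 75, 58, 93, 72, 51, 109, 93]
t=3: [44, 82, 94, 34, 59, 103, 31, 34]
t=4: [94, 40, 41, 108, 89, 40, 86, 108]
t=5: [41, 102, 98, 25, 46, 100, 50, 25]
t=6: [80, 38, 33, 109, 87, 37, 88, 109]
t=7: [54, 92, 94, 35, 48, 92, 48, 35]
t=8: [93, 37, 32, 124, 102, 37, 102, 124]
t=9: [56, 89, 84, 42, 63, 89, 63, 42]
t=10: [105, 39, 46, 114, 94, 39, 94, 114]
t=11: [60, 99, 107, 29, 47, 99, 47, 29]
t=12: [84, 40, 38, 112, 93, 40, 93, 112]
t=13: [56, 96, 100, 30, 46, 96, 46, 30]
t=14: [86, 30, 28, 115, 91, 30, 91, 115]

Answer: [86, 30, 28, 115, 91, 30, 91, 115]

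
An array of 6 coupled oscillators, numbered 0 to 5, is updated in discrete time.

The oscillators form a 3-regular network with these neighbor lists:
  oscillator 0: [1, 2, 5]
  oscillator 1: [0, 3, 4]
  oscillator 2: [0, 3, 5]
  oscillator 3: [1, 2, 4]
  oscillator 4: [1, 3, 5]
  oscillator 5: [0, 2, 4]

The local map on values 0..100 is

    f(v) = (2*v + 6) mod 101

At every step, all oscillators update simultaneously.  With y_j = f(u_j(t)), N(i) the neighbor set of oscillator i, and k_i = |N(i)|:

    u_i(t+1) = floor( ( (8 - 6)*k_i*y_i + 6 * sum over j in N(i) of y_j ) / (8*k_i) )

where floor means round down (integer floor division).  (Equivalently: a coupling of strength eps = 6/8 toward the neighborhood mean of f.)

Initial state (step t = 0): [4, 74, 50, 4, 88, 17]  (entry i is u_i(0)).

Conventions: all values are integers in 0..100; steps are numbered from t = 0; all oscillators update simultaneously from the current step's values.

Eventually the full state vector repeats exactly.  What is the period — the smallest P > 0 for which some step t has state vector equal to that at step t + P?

Simulating step by step:
t=0: [4, 74, 50, 4, 88, 17]
t=1: [28, 40, 18, 38, 47, 35]
t=2: [66, 82, 65, 77, 86, 70]
t=3: [46, 60, 44, 60, 62, 48]
t=4: [54, 44, 54, 43, 20, 55]
t=5: [33, 61, 33, 61, 61, 21]
t=6: [54, 38, 54, 38, 32, 54]
t=7: [30, 61, 30, 61, 61, 27]
t=8: [54, 36, 54, 36, 35, 54]
t=9: [29, 61, 29, 61, 61, 28]
t=10: [54, 36, 54, 36, 35, 54]

Answer: 2
Key observation: The state at step 8, [54, 36, 54, 36, 35, 54], reappears at step 10 — and no state repeats earlier — so the cycle the system enters has period 2.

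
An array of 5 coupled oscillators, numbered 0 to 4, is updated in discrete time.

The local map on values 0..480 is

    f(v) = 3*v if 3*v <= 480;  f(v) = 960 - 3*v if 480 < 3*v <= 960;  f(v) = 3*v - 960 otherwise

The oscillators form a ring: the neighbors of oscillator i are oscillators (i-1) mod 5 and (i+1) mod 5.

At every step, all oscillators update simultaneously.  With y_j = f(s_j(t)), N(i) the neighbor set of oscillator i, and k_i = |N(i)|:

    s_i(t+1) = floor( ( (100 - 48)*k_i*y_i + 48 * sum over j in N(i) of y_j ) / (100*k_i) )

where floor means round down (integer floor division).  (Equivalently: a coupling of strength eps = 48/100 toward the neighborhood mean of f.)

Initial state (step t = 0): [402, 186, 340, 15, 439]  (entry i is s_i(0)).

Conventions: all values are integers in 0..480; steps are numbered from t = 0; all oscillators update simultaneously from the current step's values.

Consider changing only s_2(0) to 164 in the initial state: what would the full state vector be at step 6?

Simulating step by step:
t=0: [402, 186, 164, 15, 439]
t=1: [310, 380, 350, 221, 255]
t=2: [105, 122, 161, 222, 179]
t=3: [353, 380, 406, 368, 366]
t=4: [127, 179, 211, 169, 130]
t=5: [393, 389, 380, 407, 402]
t=6: [222, 203, 205, 237, 243]

Answer: [222, 203, 205, 237, 243]
Key observation: This trace re-runs the system from the modified initial state.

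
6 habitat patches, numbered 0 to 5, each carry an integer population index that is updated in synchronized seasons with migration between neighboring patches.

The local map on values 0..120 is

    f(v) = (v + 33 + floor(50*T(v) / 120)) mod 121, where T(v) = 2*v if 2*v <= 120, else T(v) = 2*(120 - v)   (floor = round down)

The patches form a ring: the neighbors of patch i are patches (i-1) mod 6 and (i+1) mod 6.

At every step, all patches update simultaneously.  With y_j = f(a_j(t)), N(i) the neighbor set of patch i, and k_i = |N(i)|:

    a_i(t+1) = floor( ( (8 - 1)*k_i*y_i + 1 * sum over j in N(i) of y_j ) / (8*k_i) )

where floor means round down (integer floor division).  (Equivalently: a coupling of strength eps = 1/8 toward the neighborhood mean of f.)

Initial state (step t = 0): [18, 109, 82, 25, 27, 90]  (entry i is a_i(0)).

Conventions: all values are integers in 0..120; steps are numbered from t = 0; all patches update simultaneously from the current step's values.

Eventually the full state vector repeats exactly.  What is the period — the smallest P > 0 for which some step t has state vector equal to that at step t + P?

Answer: 2
Key observation: The state at step 4, [32, 82, 80, 28, 29, 82], reappears at step 6 — and no state repeats earlier — so the cycle the system enters has period 2.

Derivation:
t=0: [18, 109, 82, 25, 27, 90]
t=1: [61, 31, 28, 74, 78, 32]
t=2: [30, 84, 80, 27, 29, 82]
t=3: [80, 29, 28, 78, 81, 32]
t=4: [32, 82, 80, 28, 29, 82]
t=5: [82, 29, 28, 80, 82, 32]
t=6: [32, 82, 80, 28, 29, 82]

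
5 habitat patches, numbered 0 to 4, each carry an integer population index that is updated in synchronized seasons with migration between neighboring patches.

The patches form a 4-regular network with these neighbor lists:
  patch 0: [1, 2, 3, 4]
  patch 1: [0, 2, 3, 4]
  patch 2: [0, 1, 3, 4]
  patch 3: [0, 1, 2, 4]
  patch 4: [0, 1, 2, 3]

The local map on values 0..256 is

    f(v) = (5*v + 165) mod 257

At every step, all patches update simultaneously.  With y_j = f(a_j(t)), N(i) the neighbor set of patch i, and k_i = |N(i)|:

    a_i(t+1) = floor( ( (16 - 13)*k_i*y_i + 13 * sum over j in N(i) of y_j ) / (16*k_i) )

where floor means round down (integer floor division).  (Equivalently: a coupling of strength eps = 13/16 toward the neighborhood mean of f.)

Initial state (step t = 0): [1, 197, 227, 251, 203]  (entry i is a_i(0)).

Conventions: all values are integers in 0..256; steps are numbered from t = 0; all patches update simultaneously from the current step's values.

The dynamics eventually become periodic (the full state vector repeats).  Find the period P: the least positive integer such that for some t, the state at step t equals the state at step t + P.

Answer: 15
Key observation: The state at step 2, [243, 243, 242, 243, 243], reappears at step 17 — and no state repeats earlier — so the cycle the system enters has period 15.

Derivation:
t=0: [1, 197, 227, 251, 203]
t=1: [118, 118, 120, 118, 118]
t=2: [243, 243, 242, 243, 243]
t=3: [93, 93, 94, 93, 93]
t=4: [117, 117, 116, 117, 117]
t=5: [234, 234, 235, 234, 234]
t=6: [51, 51, 50, 51, 51]
t=7: [161, 161, 162, 161, 161]
t=8: [200, 200, 199, 200, 200]
t=9: [135, 135, 136, 135, 135]
t=10: [70, 70, 69, 70, 70]
t=11: [52, 52, 48, 52, 52]
t=12: [163, 163, 164, 163, 163]
t=13: [210, 210, 209, 210, 210]
t=14: [185, 185, 186, 185, 185]
t=15: [63, 63, 62, 63, 63]
t=16: [221, 221, 222, 221, 221]
t=17: [243, 243, 242, 243, 243]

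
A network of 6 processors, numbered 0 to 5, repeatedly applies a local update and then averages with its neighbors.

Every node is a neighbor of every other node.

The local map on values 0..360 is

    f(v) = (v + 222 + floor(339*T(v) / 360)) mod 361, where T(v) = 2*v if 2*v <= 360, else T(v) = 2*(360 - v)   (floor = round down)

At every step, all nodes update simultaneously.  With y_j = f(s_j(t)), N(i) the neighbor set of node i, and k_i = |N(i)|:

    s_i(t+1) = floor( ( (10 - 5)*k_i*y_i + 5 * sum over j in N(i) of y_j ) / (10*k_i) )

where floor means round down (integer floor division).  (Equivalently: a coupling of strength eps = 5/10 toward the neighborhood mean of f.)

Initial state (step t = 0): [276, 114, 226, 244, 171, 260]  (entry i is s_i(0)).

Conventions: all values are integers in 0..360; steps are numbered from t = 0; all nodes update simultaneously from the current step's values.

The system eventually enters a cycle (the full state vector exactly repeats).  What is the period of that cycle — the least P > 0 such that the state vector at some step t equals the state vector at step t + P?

Simulating step by step:
t=0: [276, 114, 226, 244, 171, 260]
t=1: [298, 256, 316, 310, 322, 304]
t=2: [273, 288, 267, 269, 265, 271]
t=3: [297, 292, 300, 299, 300, 298]
t=4: [275, 277, 275, 275, 275, 275]
t=5: [295, 295, 295, 295, 295, 295]
t=6: [278, 278, 278, 278, 278, 278]
t=7: [293, 293, 293, 293, 293, 293]
t=8: [280, 280, 280, 280, 280, 280]
t=9: [291, 291, 291, 291, 291, 291]
t=10: [281, 281, 281, 281, 281, 281]
t=11: [290, 290, 290, 290, 290, 290]
t=12: [282, 282, 282, 282, 282, 282]
t=13: [289, 289, 289, 289, 289, 289]
t=14: [283, 283, 283, 283, 283, 283]
t=15: [289, 289, 289, 289, 289, 289]

Answer: 2
Key observation: The state at step 13, [289, 289, 289, 289, 289, 289], reappears at step 15 — and no state repeats earlier — so the cycle the system enters has period 2.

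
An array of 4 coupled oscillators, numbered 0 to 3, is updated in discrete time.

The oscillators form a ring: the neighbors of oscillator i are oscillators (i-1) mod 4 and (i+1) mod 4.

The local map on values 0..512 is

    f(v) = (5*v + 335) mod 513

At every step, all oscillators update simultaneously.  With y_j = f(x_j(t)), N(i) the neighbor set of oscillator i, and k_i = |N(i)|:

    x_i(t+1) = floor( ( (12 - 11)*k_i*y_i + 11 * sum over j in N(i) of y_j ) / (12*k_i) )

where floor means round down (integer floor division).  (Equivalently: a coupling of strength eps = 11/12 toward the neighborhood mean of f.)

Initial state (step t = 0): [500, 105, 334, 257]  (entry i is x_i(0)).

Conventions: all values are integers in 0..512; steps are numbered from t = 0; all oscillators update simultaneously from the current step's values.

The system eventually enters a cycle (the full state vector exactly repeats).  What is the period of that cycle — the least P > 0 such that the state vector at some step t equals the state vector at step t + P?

Answer: 18
Key observation: The state at step 35, [195, 65, 195, 65], reappears at step 53 — and no state repeats earlier — so the cycle the system enters has period 18.

Derivation:
t=0: [500, 105, 334, 257]
t=1: [218, 366, 235, 344]
t=2: [86, 414, 93, 404]
t=3: [321, 276, 324, 272]
t=4: [185, 389, 186, 387]
t=5: [223, 235, 224, 234]
t=6: [476, 431, 477, 430]
t=7: [411, 176, 412, 175]
t=8: [199, 327, 199, 327]
t=9: [420, 314, 420, 314]
t=10: [367, 381, 367, 381]
t=11: [182, 123, 182, 123]
t=12: [418, 237, 418, 237]
t=13: [483, 383, 483, 383]
t=14: [196, 186, 196, 186]
t=15: [243, 284, 243, 284]
t=16: [198, 28, 198, 28]
t=17: [460, 313, 460, 313]
t=18: [336, 94, 336, 94]
t=19: [307, 460, 307, 460]
t=20: [91, 309, 91, 309]
t=21: [335, 282, 335, 282]
t=22: [228, 448, 228, 448]
t=23: [46, 412, 46, 412]
t=24: [318, 76, 318, 76]
t=25: [217, 370, 217, 370]
t=26: [154, 372, 154, 372]
t=27: [137, 84, 137, 84]
t=28: [264, 484, 264, 484]
t=29: [183, 122, 183, 122]
t=30: [414, 241, 414, 241]
t=31: [30, 323, 30, 323]
t=32: [417, 478, 417, 478]
t=33: [177, 350, 177, 350]
t=34: [46, 180, 46, 180]
t=35: [195, 65, 195, 65]
t=36: [158, 272, 158, 272]
t=37: [151, 103, 151, 103]
t=38: [314, 86, 314, 86]
t=39: [261, 356, 261, 356]
t=40: [66, 97, 66, 97]
t=41: [294, 164, 294, 164]
t=42: [140, 254, 140, 254]
t=43: [61, 13, 61, 13]
t=44: [377, 149, 377, 149]
t=45: [63, 158, 63, 158]
t=46: [102, 133, 102, 133]
t=47: [474, 344, 474, 344]
t=48: [14, 128, 14, 128]
t=49: [457, 409, 457, 409]
t=50: [305, 77, 305, 77]
t=51: [216, 311, 216, 311]
t=52: [354, 385, 354, 385]
t=53: [195, 65, 195, 65]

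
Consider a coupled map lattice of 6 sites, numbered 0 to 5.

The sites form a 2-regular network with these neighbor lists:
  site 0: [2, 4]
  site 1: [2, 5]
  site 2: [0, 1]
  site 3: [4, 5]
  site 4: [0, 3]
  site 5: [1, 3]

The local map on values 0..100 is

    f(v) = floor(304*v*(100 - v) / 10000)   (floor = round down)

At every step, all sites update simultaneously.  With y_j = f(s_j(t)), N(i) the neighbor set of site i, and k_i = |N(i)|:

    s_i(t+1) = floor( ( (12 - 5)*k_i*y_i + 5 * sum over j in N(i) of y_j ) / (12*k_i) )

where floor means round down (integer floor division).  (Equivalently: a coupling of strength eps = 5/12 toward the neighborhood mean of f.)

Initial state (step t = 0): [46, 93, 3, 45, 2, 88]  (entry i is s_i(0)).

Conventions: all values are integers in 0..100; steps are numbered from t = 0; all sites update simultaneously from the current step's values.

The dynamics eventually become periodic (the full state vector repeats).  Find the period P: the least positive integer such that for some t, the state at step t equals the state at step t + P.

Answer: 2
Key observation: The state at step 10, [66, 66, 66, 66, 66, 66], reappears at step 12 — and no state repeats earlier — so the cycle the system enters has period 2.

Derivation:
t=0: [46, 93, 3, 45, 2, 88]
t=1: [46, 19, 24, 51, 34, 38]
t=2: [69, 53, 57, 72, 70, 66]
t=3: [66, 73, 72, 62, 63, 68]
t=4: [66, 60, 62, 69, 69, 65]
t=5: [68, 71, 70, 65, 65, 68]
t=6: [66, 63, 63, 68, 68, 65]
t=7: [68, 69, 69, 66, 66, 68]
t=8: [66, 65, 65, 67, 67, 66]
t=9: [68, 68, 68, 67, 67, 68]
t=10: [66, 66, 66, 66, 66, 66]
t=11: [68, 68, 68, 68, 68, 68]
t=12: [66, 66, 66, 66, 66, 66]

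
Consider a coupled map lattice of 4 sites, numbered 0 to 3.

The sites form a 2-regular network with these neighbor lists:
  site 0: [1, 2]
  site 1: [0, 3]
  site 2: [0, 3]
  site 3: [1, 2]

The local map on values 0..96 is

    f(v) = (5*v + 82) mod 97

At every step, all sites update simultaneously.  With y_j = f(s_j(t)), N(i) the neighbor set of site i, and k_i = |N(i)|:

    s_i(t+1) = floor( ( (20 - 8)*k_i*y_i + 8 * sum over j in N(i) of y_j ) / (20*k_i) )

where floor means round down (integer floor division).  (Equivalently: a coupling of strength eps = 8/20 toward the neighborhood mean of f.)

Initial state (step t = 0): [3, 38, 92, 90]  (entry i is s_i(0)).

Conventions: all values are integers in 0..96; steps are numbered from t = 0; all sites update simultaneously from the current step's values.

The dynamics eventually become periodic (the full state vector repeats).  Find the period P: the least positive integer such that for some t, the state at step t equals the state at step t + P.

Answer: 6
Key observation: The state at step 115, [5, 11, 11, 26], reappears at step 121 — and no state repeats earlier — so the cycle the system enters has period 6.

Derivation:
t=0: [3, 38, 92, 90]
t=1: [27, 56, 43, 55]
t=2: [29, 60, 21, 55]
t=3: [56, 74, 73, 75]
t=4: [67, 66, 63, 66]
t=5: [24, 25, 16, 21]
t=6: [20, 27, 58, 69]
t=7: [71, 38, 73, 44]
t=8: [56, 58, 47, 34]
t=9: [64, 74, 41, 56]
t=10: [39, 55, 72, 74]
t=11: [73, 69, 61, 62]
t=12: [62, 36, 70, 29]
t=13: [24, 48, 33, 42]
t=14: [21, 20, 33, 17]
t=15: [81, 83, 63, 69]
t=16: [5, 15, 13, 27]
t=17: [28, 42, 36, 35]
t=18: [30, 18, 59, 51]
t=19: [55, 61, 68, 59]
t=20: [65, 88, 50, 77]
t=21: [27, 41, 44, 63]
t=22: [34, 62, 13, 26]
t=23: [45, 17, 45, 21]
t=24: [26, 63, 30, 71]
t=25: [20, 18, 36, 38]
t=26: [79, 77, 73, 75]
t=27: [81, 79, 67, 69]
t=28: [24, 61, 25, 47]
t=29: [26, 64, 14, 37]
t=30: [24, 26, 51, 57]
t=31: [17, 27, 44, 58]
t=32: [48, 44, 36, 55]
t=33: [34, 26, 60, 55]
t=34: [56, 35, 79, 61]
t=35: [73, 71, 86, 88]
t=36: [50, 48, 35, 37]
t=37: [43, 41, 60, 62]
t=38: [40, 57, 56, 39]
t=39: [82, 79, 76, 79]
t=40: [36, 72, 63, 86]
t=41: [53, 51, 24, 28]
t=42: [44, 44, 21, 27]
t=43: [26, 13, 60, 34]
t=44: [39, 45, 69, 63]
t=45: [60, 28, 41, 16]
t=46: [78, 48, 87, 63]
t=47: [63, 37, 37, 18]
t=48: [34, 60, 60, 74]
t=49: [71, 79, 79, 74]
t=50: [65, 76, 76, 74]
t=51: [41, 61, 61, 68]
t=52: [94, 83, 83, 58]
t=53: [45, 36, 36, 53]
t=54: [36, 55, 55, 60]
t=55: [67, 71, 71, 81]
t=56: [37, 35, 35, 20]
t=57: [69, 69, 69, 76]
t=58: [39, 46, 46, 60]
t=59: [58, 47, 47, 63]
t=60: [59, 33, 33, 15]
t=61: [72, 61, 61, 57]
t=62: [70, 83, 83, 84]
t=63: [31, 19, 19, 15]
t=64: [57, 68, 68, 68]
t=65: [59, 42, 42, 34]
t=66: [52, 29, 29, 35]
t=67: [43, 42, 42, 51]
t=68: [4, 11, 11, 28]
t=69: [19, 30, 30, 32]
t=70: [63, 48, 48, 44]
t=71: [17, 22, 22, 19]
t=72: [80, 87, 87, 86]
t=73: [69, 43, 43, 29]
t=74: [25, 18, 18, 22]
t=75: [37, 66, 66, 87]
t=76: [53, 35, 35, 28]
t=77: [58, 54, 54, 42]
t=78: [73, 53, 53, 25]
t=79: [57, 48, 48, 30]
t=80: [58, 41, 41, 35]
t=81: [85, 84, 84, 75]
t=82: [20, 28, 28, 48]
t=83: [62, 40, 40, 29]
t=84: [37, 60, 60, 55]
t=85: [80, 82, 82, 76]
t=86: [59, 37, 37, 47]
t=87: [80, 66, 66, 44]
t=88: [66, 35, 35, 16]
t=89: [39, 55, 55, 64]
t=90: [76, 59, 59, 34]
t=91: [78, 78, 78, 69]
t=92: [84, 75, 75, 57]
t=93: [37, 60, 60, 73]
t=94: [80, 81, 81, 71]
t=95: [57, 29, 29, 30]
t=96: [58, 42, 42, 36]
t=97: [49, 30, 30, 41]
t=98: [36, 48, 48, 71]
t=99: [53, 42, 42, 41]
t=100: [34, 30, 30, 56]
t=101: [50, 48, 48, 57]
t=102: [37, 42, 42, 58]
t=103: [44, 31, 31, 49]
t=104: [23, 35, 35, 38]
t=105: [27, 54, 54, 72]
t=106: [38, 52, 52, 56]
t=107: [67, 60, 60, 63]
t=108: [53, 62, 62, 41]
t=109: [35, 32, 32, 57]
t=110: [57, 56, 56, 64]
t=111: [74, 60, 60, 36]
t=112: [74, 81, 81, 77]
t=113: [39, 29, 29, 48]
t=114: [63, 42, 42, 31]
t=115: [5, 11, 11, 26]
t=116: [22, 29, 29, 26]
t=117: [70, 42, 42, 24]
t=118: [26, 11, 11, 5]
t=119: [26, 29, 29, 22]
t=120: [24, 42, 42, 70]
t=121: [5, 11, 11, 26]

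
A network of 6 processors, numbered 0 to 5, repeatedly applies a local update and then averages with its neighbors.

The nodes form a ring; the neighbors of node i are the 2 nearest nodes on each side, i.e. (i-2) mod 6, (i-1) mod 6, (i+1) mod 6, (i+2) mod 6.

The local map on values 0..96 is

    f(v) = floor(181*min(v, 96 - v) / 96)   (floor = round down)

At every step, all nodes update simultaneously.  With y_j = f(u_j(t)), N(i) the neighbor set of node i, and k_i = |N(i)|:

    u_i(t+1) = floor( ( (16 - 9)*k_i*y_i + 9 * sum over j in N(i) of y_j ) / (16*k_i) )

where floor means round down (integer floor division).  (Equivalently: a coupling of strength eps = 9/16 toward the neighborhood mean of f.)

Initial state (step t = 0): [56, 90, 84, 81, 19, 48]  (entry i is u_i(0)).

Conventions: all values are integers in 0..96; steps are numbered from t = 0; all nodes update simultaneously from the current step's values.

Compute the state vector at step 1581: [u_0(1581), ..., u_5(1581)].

Simulating step by step:
t=0: [56, 90, 84, 81, 19, 48]
t=1: [55, 35, 30, 34, 45, 60]
t=2: [71, 65, 65, 66, 73, 70]
t=3: [49, 54, 54, 53, 48, 50]
t=4: [85, 81, 82, 82, 86, 85]
t=5: [21, 25, 24, 24, 20, 21]
t=6: [40, 44, 43, 43, 39, 40]
t=7: [76, 79, 79, 79, 75, 76]
t=8: [35, 33, 33, 33, 36, 35]
t=9: [64, 62, 63, 63, 65, 64]
t=10: [60, 62, 61, 61, 59, 60]
t=11: [66, 65, 65, 65, 67, 66]
t=12: [56, 57, 57, 57, 55, 56]
t=13: [74, 73, 73, 73, 75, 74]
t=14: [41, 42, 42, 42, 40, 41]
t=15: [77, 78, 78, 78, 76, 77]
t=16: [34, 33, 33, 33, 35, 34]
t=17: [63, 62, 62, 62, 63, 63]
t=18: [62, 63, 63, 63, 62, 62]
t=19: [63, 62, 62, 62, 63, 63]

Answer: [63, 62, 62, 62, 63, 63]
Key observation: The state at step 17, [63, 62, 62, 62, 63, 63], reappears at step 19: the system is in a cycle of period 2 from step 17 on.  Therefore the state at step 1581 equals the state at step 17 + ((1581 - 17) mod 2) = 17, which is [63, 62, 62, 62, 63, 63].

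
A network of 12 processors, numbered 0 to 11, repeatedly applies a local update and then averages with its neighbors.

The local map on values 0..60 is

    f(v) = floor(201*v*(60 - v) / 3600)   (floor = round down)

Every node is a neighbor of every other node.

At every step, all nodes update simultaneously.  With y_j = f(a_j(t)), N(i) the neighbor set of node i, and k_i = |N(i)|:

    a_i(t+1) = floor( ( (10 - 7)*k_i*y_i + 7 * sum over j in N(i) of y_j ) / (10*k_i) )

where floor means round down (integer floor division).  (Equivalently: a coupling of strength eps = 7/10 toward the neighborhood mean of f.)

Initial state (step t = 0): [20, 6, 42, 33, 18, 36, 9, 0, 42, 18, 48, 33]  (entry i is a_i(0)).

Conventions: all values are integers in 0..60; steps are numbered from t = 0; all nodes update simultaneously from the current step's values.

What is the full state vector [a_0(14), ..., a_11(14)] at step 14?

Answer: [50, 50, 50, 50, 50, 50, 50, 50, 50, 50, 50, 50]

Derivation:
t=0: [20, 6, 42, 33, 18, 36, 9, 0, 42, 18, 48, 33]
t=1: [37, 31, 37, 39, 37, 38, 33, 27, 37, 37, 35, 39]
t=2: [47, 47, 47, 46, 47, 46, 47, 47, 47, 47, 47, 46]
t=3: [34, 34, 34, 34, 34, 34, 34, 34, 34, 34, 34, 34]
t=4: [49, 49, 49, 49, 49, 49, 49, 49, 49, 49, 49, 49]
t=5: [30, 30, 30, 30, 30, 30, 30, 30, 30, 30, 30, 30]
t=6: [50, 50, 50, 50, 50, 50, 50, 50, 50, 50, 50, 50]
t=7: [27, 27, 27, 27, 27, 27, 27, 27, 27, 27, 27, 27]
t=8: [49, 49, 49, 49, 49, 49, 49, 49, 49, 49, 49, 49]
t=9: [30, 30, 30, 30, 30, 30, 30, 30, 30, 30, 30, 30]
t=10: [50, 50, 50, 50, 50, 50, 50, 50, 50, 50, 50, 50]
t=11: [27, 27, 27, 27, 27, 27, 27, 27, 27, 27, 27, 27]
t=12: [49, 49, 49, 49, 49, 49, 49, 49, 49, 49, 49, 49]
t=13: [30, 30, 30, 30, 30, 30, 30, 30, 30, 30, 30, 30]
t=14: [50, 50, 50, 50, 50, 50, 50, 50, 50, 50, 50, 50]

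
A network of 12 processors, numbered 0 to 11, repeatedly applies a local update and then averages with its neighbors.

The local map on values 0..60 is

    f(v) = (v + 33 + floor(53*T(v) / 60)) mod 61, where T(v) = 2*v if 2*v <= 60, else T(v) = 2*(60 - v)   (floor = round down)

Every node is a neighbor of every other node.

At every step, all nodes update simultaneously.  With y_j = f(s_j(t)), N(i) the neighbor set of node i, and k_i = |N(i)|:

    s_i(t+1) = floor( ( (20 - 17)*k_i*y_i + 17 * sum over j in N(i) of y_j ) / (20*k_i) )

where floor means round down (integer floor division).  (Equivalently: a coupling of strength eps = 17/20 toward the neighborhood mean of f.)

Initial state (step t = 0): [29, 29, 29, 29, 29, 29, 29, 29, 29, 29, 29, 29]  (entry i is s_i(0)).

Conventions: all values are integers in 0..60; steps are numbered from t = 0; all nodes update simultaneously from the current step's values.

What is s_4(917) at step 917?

Answer: s_4(917) = 45
Key observation: The state at step 7, [45, 45, 45, 45, 45, 45, 45, 45, 45, 45, 45, 45], reappears at step 9: the system is in a cycle of period 2 from step 7 on.  Therefore the state at step 917 equals the state at step 7 + ((917 - 7) mod 2) = 7, which is [45, 45, 45, 45, 45, 45, 45, 45, 45, 45, 45, 45].

Derivation:
t=0: [29, 29, 29, 29, 29, 29, 29, 29, 29, 29, 29, 29]
t=1: [52, 52, 52, 52, 52, 52, 52, 52, 52, 52, 52, 52]
t=2: [38, 38, 38, 38, 38, 38, 38, 38, 38, 38, 38, 38]
t=3: [48, 48, 48, 48, 48, 48, 48, 48, 48, 48, 48, 48]
t=4: [41, 41, 41, 41, 41, 41, 41, 41, 41, 41, 41, 41]
t=5: [46, 46, 46, 46, 46, 46, 46, 46, 46, 46, 46, 46]
t=6: [42, 42, 42, 42, 42, 42, 42, 42, 42, 42, 42, 42]
t=7: [45, 45, 45, 45, 45, 45, 45, 45, 45, 45, 45, 45]
t=8: [43, 43, 43, 43, 43, 43, 43, 43, 43, 43, 43, 43]
t=9: [45, 45, 45, 45, 45, 45, 45, 45, 45, 45, 45, 45]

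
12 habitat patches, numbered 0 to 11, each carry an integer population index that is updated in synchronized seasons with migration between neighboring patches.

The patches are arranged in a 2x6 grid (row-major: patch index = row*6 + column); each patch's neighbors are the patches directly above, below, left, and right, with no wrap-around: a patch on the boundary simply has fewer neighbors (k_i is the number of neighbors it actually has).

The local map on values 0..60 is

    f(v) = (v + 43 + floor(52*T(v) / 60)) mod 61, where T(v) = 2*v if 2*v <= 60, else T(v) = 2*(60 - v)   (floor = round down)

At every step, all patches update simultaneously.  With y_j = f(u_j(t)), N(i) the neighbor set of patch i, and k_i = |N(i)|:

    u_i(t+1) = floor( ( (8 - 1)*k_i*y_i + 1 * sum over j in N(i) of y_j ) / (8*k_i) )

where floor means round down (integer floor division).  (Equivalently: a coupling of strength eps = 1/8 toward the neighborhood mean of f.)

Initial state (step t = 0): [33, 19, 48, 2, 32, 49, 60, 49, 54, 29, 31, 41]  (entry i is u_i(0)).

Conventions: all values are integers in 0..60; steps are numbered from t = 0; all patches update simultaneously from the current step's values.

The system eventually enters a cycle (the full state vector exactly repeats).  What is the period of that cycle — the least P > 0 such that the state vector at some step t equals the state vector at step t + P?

Answer: 2
Key observation: The state at step 8, [49, 49, 49, 49, 50, 50, 49, 49, 49, 50, 50, 50], reappears at step 10 — and no state repeats earlier — so the cycle the system enters has period 2.

Derivation:
t=0: [33, 19, 48, 2, 32, 49, 60, 49, 54, 29, 31, 41]
t=1: [4, 33, 49, 44, 5, 47, 39, 48, 44, 4, 4, 51]
t=2: [49, 6, 48, 53, 55, 51, 56, 48, 52, 53, 52, 48]
t=3: [50, 57, 50, 47, 45, 47, 44, 50, 47, 47, 47, 49]
t=4: [48, 44, 48, 51, 52, 51, 52, 49, 50, 51, 51, 50]
t=5: [50, 52, 50, 48, 47, 48, 47, 49, 49, 48, 48, 48]
t=6: [49, 47, 49, 50, 50, 50, 50, 49, 49, 50, 50, 50]
t=7: [50, 50, 50, 49, 49, 49, 49, 50, 49, 49, 49, 49]
t=8: [49, 49, 49, 49, 50, 50, 49, 49, 49, 50, 50, 50]
t=9: [50, 50, 50, 49, 49, 49, 50, 50, 49, 49, 49, 49]
t=10: [49, 49, 49, 49, 50, 50, 49, 49, 49, 50, 50, 50]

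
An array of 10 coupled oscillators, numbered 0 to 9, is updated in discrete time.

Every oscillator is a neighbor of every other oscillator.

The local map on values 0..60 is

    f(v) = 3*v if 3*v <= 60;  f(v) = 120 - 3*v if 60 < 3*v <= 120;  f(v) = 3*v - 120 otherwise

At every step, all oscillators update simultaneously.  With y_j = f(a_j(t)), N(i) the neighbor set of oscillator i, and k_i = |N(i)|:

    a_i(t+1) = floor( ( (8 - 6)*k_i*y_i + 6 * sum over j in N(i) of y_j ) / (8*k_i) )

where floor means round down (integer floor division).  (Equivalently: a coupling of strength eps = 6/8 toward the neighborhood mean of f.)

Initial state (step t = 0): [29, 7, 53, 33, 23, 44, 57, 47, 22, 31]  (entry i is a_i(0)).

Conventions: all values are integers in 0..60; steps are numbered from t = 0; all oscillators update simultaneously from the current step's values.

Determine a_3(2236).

Simulating step by step:
t=0: [29, 7, 53, 33, 23, 44, 57, 47, 22, 31]
t=1: [33, 31, 34, 31, 36, 29, 36, 31, 36, 32]
t=2: [21, 22, 20, 22, 19, 23, 19, 22, 19, 21]
t=3: [56, 55, 56, 55, 56, 55, 56, 55, 56, 56]
t=4: [47, 46, 47, 46, 47, 46, 47, 46, 47, 47]
t=5: [20, 19, 20, 19, 20, 19, 20, 19, 20, 20]
t=6: [59, 58, 59, 58, 59, 58, 59, 58, 59, 59]
t=7: [56, 55, 56, 55, 56, 55, 56, 55, 56, 56]

Answer: a_3(2236) = 46
Key observation: The state at step 3, [56, 55, 56, 55, 56, 55, 56, 55, 56, 56], reappears at step 7: the system is in a cycle of period 4 from step 3 on.  Therefore the state at step 2236 equals the state at step 3 + ((2236 - 3) mod 4) = 4, which is [47, 46, 47, 46, 47, 46, 47, 46, 47, 47].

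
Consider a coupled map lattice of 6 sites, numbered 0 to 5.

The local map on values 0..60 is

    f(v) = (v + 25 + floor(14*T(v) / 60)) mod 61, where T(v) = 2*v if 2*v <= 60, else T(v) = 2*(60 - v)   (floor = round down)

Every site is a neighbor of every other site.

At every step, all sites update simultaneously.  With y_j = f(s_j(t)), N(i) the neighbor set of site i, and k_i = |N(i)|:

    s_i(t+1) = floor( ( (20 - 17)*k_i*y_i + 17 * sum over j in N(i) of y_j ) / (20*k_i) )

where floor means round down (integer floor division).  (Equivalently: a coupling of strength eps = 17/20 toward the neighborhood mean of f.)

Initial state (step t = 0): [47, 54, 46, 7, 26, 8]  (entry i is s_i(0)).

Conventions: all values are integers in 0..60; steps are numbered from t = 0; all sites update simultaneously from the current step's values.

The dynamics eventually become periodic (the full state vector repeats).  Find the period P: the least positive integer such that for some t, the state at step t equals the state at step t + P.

Simulating step by step:
t=0: [47, 54, 46, 7, 26, 8]
t=1: [21, 21, 21, 20, 21, 20]
t=2: [54, 54, 54, 54, 54, 54]
t=3: [20, 20, 20, 20, 20, 20]
t=4: [54, 54, 54, 54, 54, 54]

Answer: 2
Key observation: The state at step 2, [54, 54, 54, 54, 54, 54], reappears at step 4 — and no state repeats earlier — so the cycle the system enters has period 2.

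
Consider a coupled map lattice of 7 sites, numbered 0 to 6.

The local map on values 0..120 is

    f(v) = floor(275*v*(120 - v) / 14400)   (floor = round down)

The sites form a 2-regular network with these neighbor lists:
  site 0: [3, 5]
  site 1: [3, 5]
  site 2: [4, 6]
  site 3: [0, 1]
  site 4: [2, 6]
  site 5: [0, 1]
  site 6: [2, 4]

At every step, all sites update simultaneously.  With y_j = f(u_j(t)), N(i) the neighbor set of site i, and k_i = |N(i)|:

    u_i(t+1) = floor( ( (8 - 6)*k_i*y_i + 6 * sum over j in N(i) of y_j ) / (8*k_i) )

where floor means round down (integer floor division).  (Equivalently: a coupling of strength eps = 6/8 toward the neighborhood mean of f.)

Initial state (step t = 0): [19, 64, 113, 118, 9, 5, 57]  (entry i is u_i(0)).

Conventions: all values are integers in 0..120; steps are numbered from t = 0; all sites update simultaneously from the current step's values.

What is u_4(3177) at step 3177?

Answer: u_4(3177) = 67
Key observation: The state at step 5, [67, 67, 67, 67, 67, 67, 67], reappears at step 6: the system is in a cycle of period 1 from step 5 on.  Therefore the state at step 3177 equals the state at step 5 + ((3177 - 5) mod 1) = 5, which is [67, 67, 67, 67, 67, 67, 67].

Derivation:
t=0: [19, 64, 113, 118, 9, 5, 57]
t=1: [14, 22, 36, 40, 35, 41, 29]
t=2: [52, 56, 54, 41, 54, 41, 54]
t=3: [62, 62, 68, 65, 68, 65, 68]
t=4: [68, 68, 67, 68, 67, 68, 67]
t=5: [67, 67, 67, 67, 67, 67, 67]
t=6: [67, 67, 67, 67, 67, 67, 67]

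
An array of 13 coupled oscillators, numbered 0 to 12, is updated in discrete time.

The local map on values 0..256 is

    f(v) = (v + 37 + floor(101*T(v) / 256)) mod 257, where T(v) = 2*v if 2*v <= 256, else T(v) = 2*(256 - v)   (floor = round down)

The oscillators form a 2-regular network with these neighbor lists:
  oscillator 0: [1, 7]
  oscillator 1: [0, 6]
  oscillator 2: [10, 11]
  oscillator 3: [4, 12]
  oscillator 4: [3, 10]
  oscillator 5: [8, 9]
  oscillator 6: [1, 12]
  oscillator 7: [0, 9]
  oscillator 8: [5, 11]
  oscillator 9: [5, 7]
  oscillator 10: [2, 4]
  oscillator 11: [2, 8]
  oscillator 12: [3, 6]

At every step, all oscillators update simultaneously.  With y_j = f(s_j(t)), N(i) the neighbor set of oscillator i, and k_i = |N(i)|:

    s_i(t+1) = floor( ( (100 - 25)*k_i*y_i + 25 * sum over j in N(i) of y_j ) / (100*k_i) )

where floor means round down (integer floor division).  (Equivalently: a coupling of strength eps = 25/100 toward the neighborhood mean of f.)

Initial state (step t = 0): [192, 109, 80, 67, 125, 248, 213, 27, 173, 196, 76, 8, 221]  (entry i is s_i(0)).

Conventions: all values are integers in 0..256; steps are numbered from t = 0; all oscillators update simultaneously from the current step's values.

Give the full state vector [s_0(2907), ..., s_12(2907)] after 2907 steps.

Answer: [18, 12, 92, 17, 35, 211, 10, 51, 220, 211, 110, 121, 11]
Key observation: The state at step 37, [75, 58, 211, 69, 111, 26, 54, 107, 55, 38, 212, 218, 57], reappears at step 40: the system is in a cycle of period 3 from step 37 on.  Therefore the state at step 2907 equals the state at step 37 + ((2907 - 37) mod 3) = 39, which is [18, 12, 92, 17, 35, 211, 10, 51, 220, 211, 110, 121, 11].

Derivation:
t=0: [192, 109, 80, 67, 125, 248, 213, 27, 173, 196, 76, 8, 221]
t=1: [56, 180, 162, 120, 43, 30, 52, 69, 24, 32, 151, 63, 43]
t=2: [125, 47, 32, 216, 117, 89, 114, 148, 89, 101, 25, 123, 132]
t=3: [19, 121, 80, 52, 198, 198, 196, 37, 171, 188, 103, 36, 40]
t=4: [97, 201, 175, 113, 61, 22, 62, 88, 29, 31, 191, 100, 100]
t=5: [184, 62, 43, 224, 142, 79, 140, 183, 102, 102, 37, 174, 209]
t=6: [35, 114, 99, 26, 24, 188, 29, 44, 188, 189, 92, 55, 24]
t=7: [118, 203, 202, 82, 94, 21, 105, 101, 35, 32, 187, 130, 80]
t=8: [216, 77, 21, 185, 179, 79, 193, 205, 84, 106, 44, 22, 185]
t=9: [45, 136, 79, 20, 31, 185, 40, 50, 172, 194, 97, 89, 21]
t=10: [104, 35, 184, 74, 104, 20, 91, 111, 40, 34, 191, 171, 78]
t=11: [209, 127, 20, 176, 191, 79, 183, 216, 92, 111, 46, 29, 178]
t=12: [23, 11, 79, 19, 33, 188, 18, 52, 184, 201, 101, 100, 19]
t=13: [81, 60, 187, 73, 107, 21, 67, 110, 44, 36, 197, 186, 69]
t=14: [182, 150, 21, 173, 194, 82, 155, 210, 98, 114, 48, 32, 160]
t=15: [19, 14, 82, 18, 34, 193, 14, 52, 193, 206, 103, 106, 15]
t=16: [76, 63, 193, 71, 109, 22, 62, 109, 47, 37, 200, 195, 63]
t=17: [176, 151, 22, 170, 197, 85, 147, 208, 103, 115, 49, 35, 150]
t=18: [19, 13, 84, 17, 34, 199, 13, 51, 201, 208, 105, 111, 13]
t=19: [76, 61, 197, 69, 109, 23, 60, 107, 50, 37, 203, 202, 60]
t=20: [175, 149, 23, 167, 197, 87, 144, 205, 107, 115, 49, 36, 146]
t=21: [18, 13, 86, 17, 34, 202, 12, 51, 207, 208, 105, 114, 12]
t=22: [75, 60, 200, 69, 109, 24, 58, 107, 51, 37, 203, 206, 59]
t=23: [174, 146, 24, 166, 197, 88, 140, 205, 109, 115, 50, 37, 144]
t=24: [18, 12, 87, 17, 35, 204, 11, 51, 211, 208, 107, 116, 12]
t=25: [75, 59, 203, 69, 111, 25, 56, 107, 53, 37, 207, 210, 58]
t=26: [174, 145, 24, 166, 199, 90, 138, 205, 111, 115, 51, 38, 142]
t=27: [18, 12, 88, 17, 35, 208, 11, 51, 214, 209, 108, 117, 11]
t=28: [75, 59, 205, 69, 111, 25, 56, 107, 54, 38, 209, 212, 57]
t=29: [174, 145, 25, 166, 199, 90, 137, 205, 113, 116, 52, 39, 140]
t=30: [18, 12, 90, 17, 35, 208, 10, 51, 217, 210, 110, 119, 11]
t=31: [75, 58, 208, 69, 111, 25, 54, 107, 54, 38, 211, 214, 57]
t=32: [174, 143, 25, 166, 199, 90, 134, 205, 113, 116, 52, 40, 140]
t=33: [18, 12, 90, 17, 35, 208, 10, 51, 217, 210, 110, 121, 11]
t=34: [75, 58, 209, 69, 111, 25, 54, 107, 55, 38, 211, 217, 57]
t=35: [174, 143, 26, 166, 199, 90, 134, 205, 114, 116, 52, 40, 140]
t=36: [18, 12, 92, 17, 35, 209, 10, 51, 218, 210, 110, 121, 11]
t=37: [75, 58, 211, 69, 111, 26, 54, 107, 55, 38, 212, 218, 57]
t=38: [174, 143, 26, 166, 199, 92, 134, 205, 115, 116, 52, 40, 140]
t=39: [18, 12, 92, 17, 35, 211, 10, 51, 220, 211, 110, 121, 11]
t=40: [75, 58, 211, 69, 111, 26, 54, 107, 55, 38, 212, 218, 57]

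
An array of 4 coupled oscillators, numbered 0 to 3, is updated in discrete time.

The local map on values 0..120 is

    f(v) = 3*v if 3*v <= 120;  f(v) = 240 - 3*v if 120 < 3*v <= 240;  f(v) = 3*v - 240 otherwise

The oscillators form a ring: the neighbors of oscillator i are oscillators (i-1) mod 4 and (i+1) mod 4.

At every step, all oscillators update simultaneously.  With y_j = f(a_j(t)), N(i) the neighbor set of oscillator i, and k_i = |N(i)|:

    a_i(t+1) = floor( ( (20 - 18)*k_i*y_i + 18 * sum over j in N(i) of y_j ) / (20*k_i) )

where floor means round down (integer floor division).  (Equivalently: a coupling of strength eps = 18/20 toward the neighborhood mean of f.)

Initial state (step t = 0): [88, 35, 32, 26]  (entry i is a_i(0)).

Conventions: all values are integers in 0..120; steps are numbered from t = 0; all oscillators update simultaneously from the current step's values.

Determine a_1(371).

Simulating step by step:
t=0: [88, 35, 32, 26]
t=1: [84, 64, 91, 61]
t=2: [48, 25, 50, 25]
t=3: [77, 91, 76, 91]
t=4: [30, 12, 30, 12]
t=5: [41, 84, 41, 84]
t=6: [22, 106, 22, 106]
t=7: [76, 67, 76, 67]
t=8: [36, 14, 36, 14]
t=9: [48, 101, 48, 101]
t=10: [66, 92, 66, 92]
t=11: [36, 41, 36, 41]
t=12: [116, 108, 116, 108]
t=13: [86, 105, 86, 105]
t=14: [69, 23, 69, 23]
t=15: [65, 36, 65, 36]
t=16: [101, 51, 101, 51]
t=17: [84, 65, 84, 65]
t=18: [41, 15, 41, 15]
t=19: [52, 109, 52, 109]
t=20: [86, 84, 86, 84]
t=21: [12, 17, 12, 17]
t=22: [49, 37, 49, 37]
t=23: [109, 94, 109, 94]
t=24: [46, 82, 46, 82]
t=25: [15, 92, 15, 92]
t=26: [36, 44, 36, 44]
t=27: [108, 108, 108, 108]
t=28: [84, 84, 84, 84]
t=29: [12, 12, 12, 12]
t=30: [36, 36, 36, 36]
t=31: [108, 108, 108, 108]

Answer: a_1(371) = 108
Key observation: The state at step 27, [108, 108, 108, 108], reappears at step 31: the system is in a cycle of period 4 from step 27 on.  Therefore the state at step 371 equals the state at step 27 + ((371 - 27) mod 4) = 27, which is [108, 108, 108, 108].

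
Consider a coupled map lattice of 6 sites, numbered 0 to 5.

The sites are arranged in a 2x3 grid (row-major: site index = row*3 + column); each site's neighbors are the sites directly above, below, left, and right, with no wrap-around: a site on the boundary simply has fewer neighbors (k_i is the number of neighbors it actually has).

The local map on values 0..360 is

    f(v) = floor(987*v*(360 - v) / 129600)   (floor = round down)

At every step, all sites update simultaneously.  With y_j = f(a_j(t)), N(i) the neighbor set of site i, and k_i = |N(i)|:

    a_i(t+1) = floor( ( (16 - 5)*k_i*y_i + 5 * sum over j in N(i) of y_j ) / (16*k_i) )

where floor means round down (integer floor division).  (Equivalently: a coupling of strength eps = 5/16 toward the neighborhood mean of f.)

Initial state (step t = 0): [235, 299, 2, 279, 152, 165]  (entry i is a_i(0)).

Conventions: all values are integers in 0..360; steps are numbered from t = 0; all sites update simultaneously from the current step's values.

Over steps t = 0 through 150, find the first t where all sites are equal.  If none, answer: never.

Simulating step by step:
t=0: [235, 299, 2, 279, 152, 165]  (not all equal)
t=1: [201, 143, 63, 190, 222, 206]  (not all equal)
t=2: [242, 226, 172, 242, 235, 224]  (not all equal)
t=3: [219, 229, 241, 217, 224, 232]  (not all equal)
t=4: [234, 228, 220, 235, 231, 225]  (not all equal)
t=5: [224, 228, 232, 223, 226, 230]  (not all equal)
t=6: [231, 229, 226, 231, 229, 227]  (not all equal)
t=7: [226, 228, 229, 226, 227, 229]  (not all equal)
t=8: [229, 229, 228, 229, 229, 228]  (not all equal)
t=9: [228, 228, 228, 228, 228, 228]  (all equal)

Answer: 9
Key observation: Synchronization is absorbing here: once all sites are equal they stay equal, and step 9 is the first all-equal step.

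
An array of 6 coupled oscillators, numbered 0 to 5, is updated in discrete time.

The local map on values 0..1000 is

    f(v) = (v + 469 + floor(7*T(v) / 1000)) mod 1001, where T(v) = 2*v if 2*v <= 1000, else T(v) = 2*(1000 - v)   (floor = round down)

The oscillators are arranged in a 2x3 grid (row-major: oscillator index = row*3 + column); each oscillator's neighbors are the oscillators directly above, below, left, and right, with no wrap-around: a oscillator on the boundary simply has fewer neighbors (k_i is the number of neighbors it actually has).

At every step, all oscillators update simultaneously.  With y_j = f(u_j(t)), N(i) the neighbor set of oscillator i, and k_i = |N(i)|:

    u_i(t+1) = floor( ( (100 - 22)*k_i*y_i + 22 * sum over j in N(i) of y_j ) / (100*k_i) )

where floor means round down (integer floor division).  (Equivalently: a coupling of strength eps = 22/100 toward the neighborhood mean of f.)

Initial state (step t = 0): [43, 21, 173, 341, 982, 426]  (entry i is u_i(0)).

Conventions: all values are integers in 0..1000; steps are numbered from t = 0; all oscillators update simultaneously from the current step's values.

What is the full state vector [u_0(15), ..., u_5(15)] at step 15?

Answer: [251, 135, 271, 256, 142, 276]

Derivation:
t=0: [43, 21, 173, 341, 982, 426]
t=1: [542, 499, 655, 740, 512, 822]
t=2: [142, 842, 238, 274, 878, 350]
t=3: [593, 365, 678, 687, 408, 758]
t=4: [161, 734, 234, 228, 777, 292]
t=5: [592, 276, 657, 642, 315, 701]
t=6: [145, 655, 201, 183, 690, 235]
t=7: [566, 205, 615, 595, 235, 643]
t=8: [113, 588, 155, 135, 614, 177]
t=9: [528, 142, 566, 545, 164, 583]
t=10: [70, 527, 104, 84, 545, 117]
t=11: [481, 83, 512, 493, 98, 523]
t=12: [912, 615, 940, 922, 627, 949]
t=13: [349, 133, 373, 357, 143, 381]
t=14: [798, 637, 821, 805, 646, 827]
t=15: [251, 135, 271, 256, 142, 276]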